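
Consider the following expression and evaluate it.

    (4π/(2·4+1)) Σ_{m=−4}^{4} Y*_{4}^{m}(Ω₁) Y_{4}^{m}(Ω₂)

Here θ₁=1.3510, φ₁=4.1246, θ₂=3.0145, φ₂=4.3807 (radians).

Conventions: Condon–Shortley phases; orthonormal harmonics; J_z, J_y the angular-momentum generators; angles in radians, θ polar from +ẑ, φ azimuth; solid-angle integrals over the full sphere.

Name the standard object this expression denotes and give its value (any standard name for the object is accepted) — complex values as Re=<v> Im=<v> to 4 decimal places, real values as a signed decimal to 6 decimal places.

This sum is the spherical-harmonic addition theorem: it equals the Legendre polynomial P_l(cos γ) of the angle γ between the two directions.
Expand P_4 via completeness: Σ_{m} conj(Y_{4,m}) at Ω₁ times Y_{4,m} at Ω₂ —
  [-4]  conj(Y_{4,-4})(Ω₁) = -0.28244 - 0.28530j ; Y_{4,-4}(Ω₂) = 0.00003 + 0.00011j ; Δ = 0.00002 - 0.00004j
  [-3]  conj(Y_{4,-3})(Ω₁) = 0.24899 - 0.04855j ; Y_{4,-3}(Ω₂) = -0.00212 + 0.00138j ; Δ = -0.00046 + 0.00045j
  [-2]  conj(Y_{4,-2})(Ω₁) = 0.08185 - 0.19621j ; Y_{4,-2}(Ω₂) = -0.02493 - 0.01948j ; Δ = -0.00586 + 0.00330j
  [-1]  conj(Y_{4,-1})(Ω₁) = 0.14889 + 0.22344j ; Y_{4,-1}(Ω₂) = 0.07530 - 0.21863j ; Δ = 0.06006 - 0.01573j
  [+0]  conj(Y_{4,0})(Ω₁) = 0.17486 + 0.00000j ; Y_{4,0}(Ω₂) = 0.77926 + 0.00000j ; Δ = 0.13626 + 0.00000j
  [+1]  conj(Y_{4,1})(Ω₁) = -0.14889 + 0.22344j ; Y_{4,1}(Ω₂) = -0.07530 - 0.21863j ; Δ = 0.06006 + 0.01573j
  [+2]  conj(Y_{4,2})(Ω₁) = 0.08185 + 0.19621j ; Y_{4,2}(Ω₂) = -0.02493 + 0.01948j ; Δ = -0.00586 - 0.00330j
  [+3]  conj(Y_{4,3})(Ω₁) = -0.24899 - 0.04855j ; Y_{4,3}(Ω₂) = 0.00212 + 0.00138j ; Δ = -0.00046 - 0.00045j
  [+4]  conj(Y_{4,4})(Ω₁) = -0.28244 + 0.28530j ; Y_{4,4}(Ω₂) = 0.00003 - 0.00011j ; Δ = 0.00002 + 0.00004j
Total Σ_m = 0.24378 + 0.00000j. Multiply by 1.396263: 0.34038 + 0.00000j. P_4(cos γ) = 0.340384

Legendre polynomial (addition theorem), +0.340384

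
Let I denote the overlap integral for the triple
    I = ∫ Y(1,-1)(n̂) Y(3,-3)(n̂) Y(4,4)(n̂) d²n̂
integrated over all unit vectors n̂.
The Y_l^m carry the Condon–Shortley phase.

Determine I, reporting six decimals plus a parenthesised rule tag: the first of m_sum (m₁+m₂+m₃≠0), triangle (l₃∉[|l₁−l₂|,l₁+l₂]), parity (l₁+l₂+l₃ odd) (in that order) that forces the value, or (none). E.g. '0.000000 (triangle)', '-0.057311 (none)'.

0.325735 (none)

Rules hold: Σm=0, L=8 even, 2≤4≤4.
N = 3·7·9 = 189
Δ = 0!·2!·6!/9! = 1/252
Racah Σ t=0..0: t=0:+1/36 = 1/36
⇒ 3j(1 3 4; 0 0 0)² = 4/63, sgn +1
Racah Σ t=0..0: t=0:+1/1440 = 1/1440
⇒ 3j(1 3 4; -1 -3 4)² = 1/9, sgn +1
4πI² = N·(3j₀)²·(3jₘ)² = 4/3
I = +1·√(1.33333/4π) = 0.32573501
No selection rule forces the value: the integral is nonzero (none).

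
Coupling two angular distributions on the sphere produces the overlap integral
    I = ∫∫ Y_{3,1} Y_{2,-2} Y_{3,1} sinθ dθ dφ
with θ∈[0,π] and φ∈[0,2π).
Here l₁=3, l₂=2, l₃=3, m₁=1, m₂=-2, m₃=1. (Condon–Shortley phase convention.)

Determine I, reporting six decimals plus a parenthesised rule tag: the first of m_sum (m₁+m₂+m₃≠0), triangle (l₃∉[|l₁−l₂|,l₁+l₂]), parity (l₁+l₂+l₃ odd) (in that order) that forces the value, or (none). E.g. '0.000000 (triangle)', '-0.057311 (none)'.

m-sum 0 ✓  L=8 even ✓  1≤3≤5 ✓
Π(2lᵢ+1) = 7×5×7 = 245
triangle coeff Δ(3,2,3) = 1/3780
Σ_t [0,2]: t=0:+1/24 t=1:−1/4 t=2:+1/24 = -1/6
(3j)²=4/105 [(3 2 3; 0 0 0)], sign=+1
Σ_t [0,0]: t=0:+1/16 = 1/16
(3j)²=2/35 [(3 2 3; 1 -2 1)], sign=+1
⇒ 4πI² = 8/15
I = (+1)√(8/15/(4π)) = 0.20601291
No selection rule forces the value: the integral is nonzero (none).

0.206013 (none)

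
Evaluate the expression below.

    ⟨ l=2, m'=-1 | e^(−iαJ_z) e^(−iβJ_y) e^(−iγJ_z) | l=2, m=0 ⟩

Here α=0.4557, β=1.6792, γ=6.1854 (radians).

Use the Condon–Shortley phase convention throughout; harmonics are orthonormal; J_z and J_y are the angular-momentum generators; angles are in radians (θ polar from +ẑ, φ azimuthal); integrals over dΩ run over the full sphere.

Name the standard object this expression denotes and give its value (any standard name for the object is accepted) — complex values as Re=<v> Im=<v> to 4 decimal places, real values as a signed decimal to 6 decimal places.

This is a Wigner D-matrix element — the rotation-matrix element ⟨l m'| R(α,β,γ) |l m⟩ in the angular-momentum basis.
D^2_{-1,0}(0.4557,1.6792,6.1854) = e^{-i·-1·0.4557}·d^2_{-1,0}(1.6792)·e^{-i·0·6.1854}. Compute d first:
With c≡cos(β/2)=0.667761 and s≡sin(β/2)=0.744376, N=[1·6·2·2]^{1/2}=4.898979
k∈{1,2} keeps every argument non-negative
  k=1: (−1)^0·4.8990/(2)·0.6678^3·0.7444^1 = +0.542913
  k=2: (−1)^1·4.8990/(2)·0.6678^1·0.7444^3 = -0.674642
d^2_{-1,0}(1.6792) = +0.542913 -0.674642 = -0.131729
Attach z-rotation phases: D = e^{-i(-1)(0.4557)}·(-0.131729)·e^{-i(0)(6.1854)} = -0.118287-0.057973i

Wigner D-matrix element, Re=-0.1183 Im=-0.0580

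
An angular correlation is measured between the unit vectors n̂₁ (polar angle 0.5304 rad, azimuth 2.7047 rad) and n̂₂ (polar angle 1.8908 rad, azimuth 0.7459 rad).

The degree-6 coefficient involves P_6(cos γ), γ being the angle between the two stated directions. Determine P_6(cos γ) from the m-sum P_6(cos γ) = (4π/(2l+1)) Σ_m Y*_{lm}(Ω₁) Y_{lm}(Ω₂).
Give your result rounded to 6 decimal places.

Summing Y*_{l m}(θ₁,φ₁)·Y_{l m}(θ₂,φ₂) over m ∈ [−6, 6]; prefactor 4π/(2·6+1) = 0.966644:
  [-6]  conj(Y_{6,-6})(Ω₁) = -0.00703 - 0.00402j ; Y_{6,-6}(Ω₂) = -0.08297 + 0.34352j ; Δ = 0.00197 - 0.00208j
  [-5]  conj(Y_{6,-5})(Ω₁) = 0.02754 + 0.03910j ; Y_{6,-5}(Ω₂) = 0.33758 - 0.22501j ; Δ = 0.01809 + 0.00700j
  [-4]  conj(Y_{6,-4})(Ω₁) = -0.02952 - 0.16527j ; Y_{6,-4}(Ω₂) = -0.02532 - 0.00403j ; Δ = 0.00008 + 0.00430j
  [-3]  conj(Y_{6,-3})(Ω₁) = -0.09701 + 0.36448j ; Y_{6,-3}(Ω₂) = -0.20722 - 0.26323j ; Δ = 0.11604 - 0.04999j
  [-2]  conj(Y_{6,-2})(Ω₁) = 0.31447 - 0.37562j ; Y_{6,-2}(Ω₂) = -0.01061 + 0.13400j ; Δ = 0.04700 + 0.04612j
  [-1]  conj(Y_{6,-1})(Ω₁) = -0.15448 + 0.07214j ; Y_{6,-1}(Ω₂) = -0.21274 + 0.19656j ; Δ = 0.01868 - 0.04571j
  [+0]  conj(Y_{6,0})(Ω₁) = -0.38836 + 0.00000j ; Y_{6,0}(Ω₂) = 0.16080 + 0.00000j ; Δ = -0.06245 + 0.00000j
  [+1]  conj(Y_{6,1})(Ω₁) = 0.15448 + 0.07214j ; Y_{6,1}(Ω₂) = 0.21274 + 0.19656j ; Δ = 0.01868 + 0.04571j
  [+2]  conj(Y_{6,2})(Ω₁) = 0.31447 + 0.37562j ; Y_{6,2}(Ω₂) = -0.01061 - 0.13400j ; Δ = 0.04700 - 0.04612j
  [+3]  conj(Y_{6,3})(Ω₁) = 0.09701 + 0.36448j ; Y_{6,3}(Ω₂) = 0.20722 - 0.26323j ; Δ = 0.11604 + 0.04999j
  [+4]  conj(Y_{6,4})(Ω₁) = -0.02952 + 0.16527j ; Y_{6,4}(Ω₂) = -0.02532 + 0.00403j ; Δ = 0.00008 - 0.00430j
  [+5]  conj(Y_{6,5})(Ω₁) = -0.02754 + 0.03910j ; Y_{6,5}(Ω₂) = -0.33758 - 0.22501j ; Δ = 0.01809 - 0.00700j
  [+6]  conj(Y_{6,6})(Ω₁) = -0.00703 + 0.00402j ; Y_{6,6}(Ω₂) = -0.08297 - 0.34352j ; Δ = 0.00197 + 0.00208j
Total Σ_m = 0.34128 - 0.00000j. Multiply by 0.966644: 0.32990 - 0.00000j. P_6(cos γ) = 0.329898

0.329898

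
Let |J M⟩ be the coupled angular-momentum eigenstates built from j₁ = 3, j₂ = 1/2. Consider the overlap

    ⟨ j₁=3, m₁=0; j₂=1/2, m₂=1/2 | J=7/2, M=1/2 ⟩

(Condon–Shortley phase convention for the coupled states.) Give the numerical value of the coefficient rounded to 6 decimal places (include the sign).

+0.755929  (= +√(4/7))

triangle: 0!·6!·1!/8! = 720/40320
(j±m)!: 3!·3!·1!·0!·4!·3! = 5184
prefactor² = (2J+1)·Δ·N² = 5184/7
  k=0: +1/(0!·0!·3!·1!·3!·0!) = 1/36
Σ = 1/36  ⇒  CG² = 5184/7·(1/36)² = 4/7
CG = +√(4/7) = +0.755929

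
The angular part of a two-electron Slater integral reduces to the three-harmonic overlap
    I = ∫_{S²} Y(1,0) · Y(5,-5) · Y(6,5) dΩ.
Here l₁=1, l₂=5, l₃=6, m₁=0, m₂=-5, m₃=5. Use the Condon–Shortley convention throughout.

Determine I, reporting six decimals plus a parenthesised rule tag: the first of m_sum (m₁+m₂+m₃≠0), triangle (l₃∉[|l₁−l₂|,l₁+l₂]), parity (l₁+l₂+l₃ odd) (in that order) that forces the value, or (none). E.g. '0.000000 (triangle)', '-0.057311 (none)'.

-0.135514 (none)

Checks pass: Σm=0; 12 even; l₃=6∈[4,6].
(2·1+1)(2·5+1)(2·6+1) = 429
Δ: 0! 2! 10! / 13! → 1/858
sum: t=0:+1/14400 = 1/14400
3j²(1 5 6; 0 0 0) = Δ·Π!·Σ² = 6/143  (sign +1)
sum: t=0:+1/3628800 = 1/3628800
3j²(1 5 6; 0 -5 5) = Δ·Π!·Σ² = 1/78  (sign -1)
combine: 4πI² = 429·6/143·1/78 = 3/13
take √, sign -1: I = -0.13551395
No selection rule forces the value: the integral is nonzero (none).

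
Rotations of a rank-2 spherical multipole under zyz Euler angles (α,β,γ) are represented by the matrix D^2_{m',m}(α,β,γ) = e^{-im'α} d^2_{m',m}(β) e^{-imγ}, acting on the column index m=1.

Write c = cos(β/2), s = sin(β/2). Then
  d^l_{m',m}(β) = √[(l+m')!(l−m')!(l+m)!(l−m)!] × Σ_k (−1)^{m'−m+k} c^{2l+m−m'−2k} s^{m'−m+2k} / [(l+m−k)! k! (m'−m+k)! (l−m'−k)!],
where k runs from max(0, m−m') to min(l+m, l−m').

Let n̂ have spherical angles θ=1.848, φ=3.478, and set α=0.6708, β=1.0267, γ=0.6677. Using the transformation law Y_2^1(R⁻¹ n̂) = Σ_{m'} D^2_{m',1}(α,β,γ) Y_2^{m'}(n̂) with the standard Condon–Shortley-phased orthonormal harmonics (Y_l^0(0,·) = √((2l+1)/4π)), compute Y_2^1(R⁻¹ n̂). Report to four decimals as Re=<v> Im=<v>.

Re=0.0071 Im=0.2798

Need the full column D^2_{m',1} for m'=−2..2 at α=0.6708, β=1.0267, γ=0.6677.
cos(β/2)=0.871104, sin(β/2)=0.491098
d^2_{-2,1}: single k=3 term ⇒ +0.206350;  D = +0.161241+0.128770i
d^2_{-1,1}: k∈[2..3] ⇒ +0.549033 -0.058167 = +0.490866;  D = +0.490864+0.001522i
d^2_{0,1}: k∈[1..2] ⇒ +0.795160 -0.252726 = +0.542433;  D = +0.425944-0.335865i
d^2_{1,1}: k∈[0..1] ⇒ +0.575812 -0.549033 = +0.026779;  D = +0.006165-0.026060i
d^2_{2,1}: single k=0 term ⇒ -0.649245;  D = +0.275660+0.587819i
Y_2^{m'}(θ=1.848,φ=3.478) and Σ D·Y over m':
  (+0.1612+0.1288i)·(+0.2795-0.2227i)  (+0.4909+0.0015i)·(+0.1920-0.0671i)  (+0.4259-0.3359i)·(-0.2445+0.0000i)  (+0.0062-0.0261i)·(-0.1920-0.0671i)  (+0.2757+0.5878i)·(+0.2795+0.2227i)
Y_2^1(R⁻¹ n̂) = +0.007109+0.279804i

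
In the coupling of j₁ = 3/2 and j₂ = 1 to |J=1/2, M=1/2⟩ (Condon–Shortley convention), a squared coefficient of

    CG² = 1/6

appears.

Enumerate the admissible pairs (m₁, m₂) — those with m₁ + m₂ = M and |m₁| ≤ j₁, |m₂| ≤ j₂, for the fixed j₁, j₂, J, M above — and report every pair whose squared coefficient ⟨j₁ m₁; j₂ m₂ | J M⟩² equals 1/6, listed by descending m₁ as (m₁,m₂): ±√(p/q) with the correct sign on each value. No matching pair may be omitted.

Admissible pairs with m₁+m₂ = M = 1/2: (-1/2,1), (1/2,0), (3/2,-1)
  (m₁,m₂)=(3/2,-1): CG² = 1/2, CG = +√(1/2)
  (m₁,m₂)=(1/2,0): CG² = 1/3, CG = −√(1/3)
  (m₁,m₂)=(-1/2,1): CG² = 1/6, CG = +√(1/6)   ← matches the target
Pairs with CG² = 1/6: (-1/2,1): +√(1/6)

(-1/2,1): +√(1/6)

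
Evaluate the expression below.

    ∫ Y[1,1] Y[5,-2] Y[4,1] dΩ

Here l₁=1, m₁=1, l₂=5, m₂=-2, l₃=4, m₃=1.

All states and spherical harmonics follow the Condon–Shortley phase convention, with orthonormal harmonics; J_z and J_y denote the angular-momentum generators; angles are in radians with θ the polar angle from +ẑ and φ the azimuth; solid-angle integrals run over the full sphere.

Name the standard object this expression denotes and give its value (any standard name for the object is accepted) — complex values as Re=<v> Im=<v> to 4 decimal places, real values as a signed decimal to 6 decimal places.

This is a Gaunt coefficient — the integral of a triple product of spherical harmonics over the sphere.
Rules hold: Σm=0, L=10 even, 4≤4≤6.
N = 3·11·9 = 297
Δ = 2!·0!·8!/11! = 1/495
Racah Σ t=1..1: t=1:−1/576 = -1/576
⇒ 3j(1 5 4; 0 0 0)² = 5/99, sgn -1
Racah Σ t=0..0: t=0:+1/1440 = 1/1440
⇒ 3j(1 5 4; 1 -2 1)² = 7/165, sgn -1
4πI² = N·(3j₀)²·(3jₘ)² = 7/11
I = +1·√(0.636364/4π) = 0.22503380

Gaunt coefficient, +0.225034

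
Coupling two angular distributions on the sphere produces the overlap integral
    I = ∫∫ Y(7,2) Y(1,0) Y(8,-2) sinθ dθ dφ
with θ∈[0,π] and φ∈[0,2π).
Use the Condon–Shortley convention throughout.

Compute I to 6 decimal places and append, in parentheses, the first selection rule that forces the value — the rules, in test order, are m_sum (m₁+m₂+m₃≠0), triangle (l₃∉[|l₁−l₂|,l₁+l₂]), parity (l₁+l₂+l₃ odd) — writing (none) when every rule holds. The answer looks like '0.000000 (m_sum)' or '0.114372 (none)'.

Checks pass: Σm=0; 16 even; l₃=8∈[6,8].
(2·7+1)(2·1+1)(2·8+1) = 765
Δ: 0! 14! 2! / 17! → 1/2040
sum: t=0:+1/25401600 = 1/25401600
3j²(7 1 8; 0 0 0) = Δ·Π!·Σ² = 8/255  (sign +1)
sum: t=0:+1/43545600 = 1/43545600
3j²(7 1 8; 2 0 -2) = Δ·Π!·Σ² = 1/34  (sign +1)
combine: 4πI² = 765·8/255·1/34 = 12/17
take √, sign +1: I = 0.23700703
No selection rule forces the value: the integral is nonzero (none).

0.237007 (none)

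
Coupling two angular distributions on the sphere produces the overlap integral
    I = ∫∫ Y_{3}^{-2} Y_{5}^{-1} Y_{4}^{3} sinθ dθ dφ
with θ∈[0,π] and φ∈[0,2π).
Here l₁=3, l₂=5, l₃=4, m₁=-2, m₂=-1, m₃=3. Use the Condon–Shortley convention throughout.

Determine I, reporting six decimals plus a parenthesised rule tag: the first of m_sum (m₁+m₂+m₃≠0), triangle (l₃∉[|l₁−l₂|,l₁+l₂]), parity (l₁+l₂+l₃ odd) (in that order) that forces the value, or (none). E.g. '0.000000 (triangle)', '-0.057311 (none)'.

0.160929 (none)

m-sum 0 ✓  L=12 even ✓  2≤4≤8 ✓
Π(2lᵢ+1) = 7×11×9 = 693
triangle coeff Δ(3,5,4) = 1/180180
Σ_t [1,3]: t=1:−1/576 t=2:+1/144 t=3:−1/576 = 1/288
(3j)²=20/1001 [(3 5 4; 0 0 0)], sign=+1
Σ_t [3,4]: t=3:−1/1440 t=4:+1/17280 = -11/17280
(3j)²=11/468 [(3 5 4; -2 -1 3)], sign=+1
⇒ 4πI² = 55/169
I = (+1)√(55/169/(4π)) = 0.16092854
No selection rule forces the value: the integral is nonzero (none).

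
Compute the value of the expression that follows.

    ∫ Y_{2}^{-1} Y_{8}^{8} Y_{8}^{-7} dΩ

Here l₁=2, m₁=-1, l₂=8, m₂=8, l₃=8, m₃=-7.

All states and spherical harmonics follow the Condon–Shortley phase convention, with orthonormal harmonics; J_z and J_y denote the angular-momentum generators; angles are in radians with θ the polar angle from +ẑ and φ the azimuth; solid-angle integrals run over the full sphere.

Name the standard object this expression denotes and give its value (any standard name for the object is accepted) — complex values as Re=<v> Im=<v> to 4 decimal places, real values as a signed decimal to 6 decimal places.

Gaunt coefficient, +0.162642

This is a Gaunt coefficient — the integral of a triple product of spherical harmonics over the sphere.
Checks pass: Σm=0; 18 even; l₃=8∈[6,10].
(2·2+1)(2·8+1)(2·8+1) = 1445
Δ: 2! 2! 14! / 19! → 1/348840
sum: t=0:+1/116121600 t=1:−1/25401600 t=2:+1/116121600 = -1/45158400
3j²(2 8 8; 0 0 0) = Δ·Π!·Σ² = 24/1615  (sign -1)
sum: t=2:+1/174356582400 = 1/174356582400
3j²(2 8 8; -1 8 -7) = Δ·Π!·Σ² = 5/323  (sign -1)
combine: 4πI² = 1445·24/1615·5/323 = 120/361
take √, sign +1: I = 0.16264177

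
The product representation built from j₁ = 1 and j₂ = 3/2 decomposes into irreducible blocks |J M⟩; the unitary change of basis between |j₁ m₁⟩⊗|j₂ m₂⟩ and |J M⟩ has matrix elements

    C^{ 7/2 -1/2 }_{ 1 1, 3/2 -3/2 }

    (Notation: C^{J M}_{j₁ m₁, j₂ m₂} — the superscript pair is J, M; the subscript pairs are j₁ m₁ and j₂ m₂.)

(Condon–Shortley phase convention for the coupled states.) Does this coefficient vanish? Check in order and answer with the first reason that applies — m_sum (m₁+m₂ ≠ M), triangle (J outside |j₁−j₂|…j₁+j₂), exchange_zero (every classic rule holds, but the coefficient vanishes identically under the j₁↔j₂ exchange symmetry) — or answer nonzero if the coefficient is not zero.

triangle

m-sum: m₁+m₂ = 1+(-3/2) = -1/2, M = -1/2  ✓
triangle: need |j₁−j₂| ≤ J ≤ j₁+j₂, i.e. J ∈ [1/2, 5/2]; J = 7/2 is outside ✗ ⇒ coefficient is 0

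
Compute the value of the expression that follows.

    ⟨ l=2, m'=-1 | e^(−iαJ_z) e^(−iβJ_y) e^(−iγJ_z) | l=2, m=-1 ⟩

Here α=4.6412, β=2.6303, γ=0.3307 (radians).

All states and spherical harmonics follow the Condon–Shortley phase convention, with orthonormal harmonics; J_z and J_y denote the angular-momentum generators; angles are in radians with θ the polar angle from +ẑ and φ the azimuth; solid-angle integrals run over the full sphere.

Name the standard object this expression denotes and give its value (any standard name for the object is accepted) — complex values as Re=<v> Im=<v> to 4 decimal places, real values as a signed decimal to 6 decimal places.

This is a Wigner D-matrix element — the rotation-matrix element ⟨l m'| R(α,β,γ) |l m⟩ in the angular-momentum basis.
First d^2_{-1,-1}(β=2.6303), then the phase factors e^{-i(-1)α} and e^{-i(-1)γ}:
c=cos(2.630300/2)=0.252871, s=sin(2.630300/2)=0.967500; N=√[1·6·1·6]=6.000000
k: max(0,(-1)−(-1))=0 … min(2+(-1),2−(-1))=1
  k=0: (−1)^0·6.0000/(6)·0.2529^4·0.9675^0 = +0.004089
  k=1: (−1)^1·6.0000/(2)·0.2529^2·0.9675^2 = -0.179565
d^2_{-1,-1}(2.6303) = +0.004089 -0.179565 = -0.175476
Attach z-rotation phases: D = e^{-i(-1)(4.6412)}·(-0.175476)·e^{-i(-1)(0.3307)} = -0.045028+0.169600i

Wigner D-matrix element, Re=-0.0450 Im=0.1696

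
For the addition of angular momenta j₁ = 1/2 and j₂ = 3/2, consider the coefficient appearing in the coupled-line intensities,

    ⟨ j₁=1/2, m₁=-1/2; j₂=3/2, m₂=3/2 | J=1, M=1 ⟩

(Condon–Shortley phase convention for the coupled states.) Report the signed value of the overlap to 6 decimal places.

−√(3/4) = -0.866025

j₁+j₂−J=1  J+j₁−j₂=0  J−j₁+j₂=2  j₁+j₂+J+1=4
(j₁±m₁, j₂±m₂, J±M) = (0,1,3,0,2,0)
P² = 3
sum k=1..1:
  [1] −1/2 = -1/2
S = -1/2
C² = P²·S² = 3/4 ; C = -0.866025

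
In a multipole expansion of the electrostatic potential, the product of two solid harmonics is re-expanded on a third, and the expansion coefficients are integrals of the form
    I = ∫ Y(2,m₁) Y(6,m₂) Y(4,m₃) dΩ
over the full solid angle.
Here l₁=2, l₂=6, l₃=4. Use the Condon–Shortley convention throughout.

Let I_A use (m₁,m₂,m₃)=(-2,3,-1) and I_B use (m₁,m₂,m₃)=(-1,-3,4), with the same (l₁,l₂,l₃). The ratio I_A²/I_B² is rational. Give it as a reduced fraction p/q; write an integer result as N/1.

14/1

l's match ⇒ only the (l;m) 3-j factors differ between A and B.
A: triangle coeff Δ(2,6,4) = 1/6435; Σ_t [4,4]: t=4:+1/17280 = 1/17280; (3j)²=14/715 [(2 6 4; -2 3 -1)], sign=-1
B: triangle coeff Δ(2,6,4) = 1/6435; Σ_t [3,3]: t=3:−1/241920 = -1/241920; (3j)²=1/715 [(2 6 4; -1 -3 4)], sign=-1
I_A²/I_B² = (14/715)/(1/715) = 14/1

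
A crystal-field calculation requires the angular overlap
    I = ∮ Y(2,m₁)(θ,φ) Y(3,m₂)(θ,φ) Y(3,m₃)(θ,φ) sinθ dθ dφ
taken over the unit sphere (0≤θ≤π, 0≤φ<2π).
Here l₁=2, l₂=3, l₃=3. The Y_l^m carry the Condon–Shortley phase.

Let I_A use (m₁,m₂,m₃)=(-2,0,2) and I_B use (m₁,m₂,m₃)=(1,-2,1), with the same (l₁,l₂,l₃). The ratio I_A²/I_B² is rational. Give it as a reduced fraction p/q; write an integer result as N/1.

4/3

l's match ⇒ only the (l;m) 3-j factors differ between A and B.
A: triangle coeff Δ(2,3,3) = 1/3780; Σ_t [2,2]: t=2:+1/24 = 1/24; (3j)²=1/21 [(2 3 3; -2 0 2)], sign=-1
B: triangle coeff Δ(2,3,3) = 1/3780; Σ_t [0,1]: t=0:+1/12 t=1:−1/48 = 1/16; (3j)²=1/28 [(2 3 3; 1 -2 1)], sign=+1
I_A²/I_B² = (1/21)/(1/28) = 4/3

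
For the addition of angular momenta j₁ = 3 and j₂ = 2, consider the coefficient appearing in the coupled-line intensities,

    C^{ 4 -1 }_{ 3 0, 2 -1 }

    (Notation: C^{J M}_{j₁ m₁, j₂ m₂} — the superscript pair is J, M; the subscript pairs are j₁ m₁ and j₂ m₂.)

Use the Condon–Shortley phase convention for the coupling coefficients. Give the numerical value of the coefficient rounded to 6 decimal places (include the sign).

√[9·1!5!3!/10! · 3!3!1!3!3!5!] = √(1944/7)
  +(−1)^0/∏(0,1,3,1,2,2)! = 1/24  (running 1/24)
  +(−1)^1/∏(1,0,2,0,3,3)! = -1/72  (running 1/36)
⟨..|..⟩ = √(1944/7)·(1/36) = +0.462910

+√(3/14) ≈ +0.462910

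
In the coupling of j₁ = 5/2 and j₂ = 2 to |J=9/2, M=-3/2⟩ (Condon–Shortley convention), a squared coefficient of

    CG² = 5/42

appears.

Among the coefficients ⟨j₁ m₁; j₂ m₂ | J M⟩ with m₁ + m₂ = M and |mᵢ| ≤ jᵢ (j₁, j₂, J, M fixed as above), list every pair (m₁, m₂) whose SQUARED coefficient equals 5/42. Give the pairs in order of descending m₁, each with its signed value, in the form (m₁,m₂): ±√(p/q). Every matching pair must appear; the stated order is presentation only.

(1/2,-2): +√(5/42)

Admissible pairs with m₁+m₂ = M = -3/2: (-5/2,1), (-3/2,0), (-1/2,-1), (1/2,-2)
  (m₁,m₂)=(1/2,-2): CG² = 5/42, CG = +√(5/42)   ← matches the target
  (m₁,m₂)=(-1/2,-1): CG² = 10/21, CG = +√(10/21)
  (m₁,m₂)=(-3/2,0): CG² = 5/14, CG = +√(5/14)
  (m₁,m₂)=(-5/2,1): CG² = 1/21, CG = +√(1/21)
Pairs with CG² = 5/42: (1/2,-2): +√(5/42)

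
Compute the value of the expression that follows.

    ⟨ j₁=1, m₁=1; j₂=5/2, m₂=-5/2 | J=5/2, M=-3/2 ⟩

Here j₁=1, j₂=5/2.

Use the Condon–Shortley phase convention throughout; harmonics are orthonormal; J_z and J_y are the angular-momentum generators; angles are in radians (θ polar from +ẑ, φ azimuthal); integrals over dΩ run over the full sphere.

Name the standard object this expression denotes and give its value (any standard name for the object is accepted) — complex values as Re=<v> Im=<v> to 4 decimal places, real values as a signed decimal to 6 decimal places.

This is a Clebsch–Gordan (vector-coupling) coefficient.
j₁+j₂−J=1  J+j₁−j₂=1  J−j₁+j₂=4  j₁+j₂+J+1=7
(j₁±m₁, j₂±m₂, J±M) = (2,0,0,5,1,4)
P² = 1152/7
sum k=0..0:
  [0] +1/24 = 1/24
S = 1/24
C² = P²·S² = 2/7 ; C = +0.534522

Clebsch–Gordan coefficient, +√(2/7) ≈ +0.534522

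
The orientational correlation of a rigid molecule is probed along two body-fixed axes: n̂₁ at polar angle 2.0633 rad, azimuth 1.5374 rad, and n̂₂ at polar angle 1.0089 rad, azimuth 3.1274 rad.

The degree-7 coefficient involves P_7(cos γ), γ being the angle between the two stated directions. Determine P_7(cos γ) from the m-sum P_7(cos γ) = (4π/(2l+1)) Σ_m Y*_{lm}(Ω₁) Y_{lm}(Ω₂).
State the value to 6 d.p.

0.266253

Expand P_7 via completeness: Σ_{m} conj(Y_{7,m}) at Ω₁ times Y_{7,m} at Ω₂ —
  [-7]  conj(Y_{7,-7})(Ω₁) = (-0.047774, -0.200624) ; Y_{7,-7}(Ω₂) = (-0.154645, -0.015414) ; Δ = (0.004296, 0.031762)
  [-6]  conj(Y_{7,-6})(Ω₁) = (0.405792, -0.082418) ; Y_{7,-6}(Ω₂) = (0.364779, 0.031138) ; Δ = (0.150591, -0.017429)
  [-5]  conj(Y_{7,-5})(Ω₁) = (0.061760, 0.366415) ; Y_{7,-5}(Ω₂) = (-0.427334, -0.030376) ; Δ = (-0.015262, -0.158458)
  [-4]  conj(Y_{7,-4})(Ω₁) = (0.019399, -0.002607) ; Y_{7,-4}(Ω₂) = (0.138190, 0.007854) ; Δ = (0.002701, -0.000208)
  [-3]  conj(Y_{7,-3})(Ω₁) = (0.034885, 0.347028) ; Y_{7,-3}(Ω₂) = (0.282158, 0.012021) ; Δ = (0.005672, 0.098336)
  [-2]  conj(Y_{7,-2})(Ω₁) = (-0.140133, 0.009374) ; Y_{7,-2}(Ω₂) = (-0.280604, -0.007967) ; Δ = (0.039397, -0.001514)
  [-1]  conj(Y_{7,-1})(Ω₁) = (0.009836, 0.294423) ; Y_{7,-1}(Ω₂) = (-0.175531, -0.002491) ; Δ = (-0.000993, -0.051705)
  [+0]  conj(Y_{7,0})(Ω₁) = (-0.180164, -0.000000) ; Y_{7,0}(Ω₂) = (0.305197, 0.000000) ; Δ = (-0.054985, -0.000000)
  [+1]  conj(Y_{7,1})(Ω₁) = (-0.009836, 0.294423) ; Y_{7,1}(Ω₂) = (0.175531, -0.002491) ; Δ = (-0.000993, 0.051705)
  [+2]  conj(Y_{7,2})(Ω₁) = (-0.140133, -0.009374) ; Y_{7,2}(Ω₂) = (-0.280604, 0.007967) ; Δ = (0.039397, 0.001514)
  [+3]  conj(Y_{7,3})(Ω₁) = (-0.034885, 0.347028) ; Y_{7,3}(Ω₂) = (-0.282158, 0.012021) ; Δ = (0.005672, -0.098336)
  [+4]  conj(Y_{7,4})(Ω₁) = (0.019399, 0.002607) ; Y_{7,4}(Ω₂) = (0.138190, -0.007854) ; Δ = (0.002701, 0.000208)
  [+5]  conj(Y_{7,5})(Ω₁) = (-0.061760, 0.366415) ; Y_{7,5}(Ω₂) = (0.427334, -0.030376) ; Δ = (-0.015262, 0.158458)
  [+6]  conj(Y_{7,6})(Ω₁) = (0.405792, 0.082418) ; Y_{7,6}(Ω₂) = (0.364779, -0.031138) ; Δ = (0.150591, 0.017429)
  [+7]  conj(Y_{7,7})(Ω₁) = (0.047774, -0.200624) ; Y_{7,7}(Ω₂) = (0.154645, -0.015414) ; Δ = (0.004296, -0.031762)
Accumulated sum (0.317816, 0.000000); after 4π/(2l+1) scaling, (0.266253, 0.000000) ⇒ P_7 = 0.266253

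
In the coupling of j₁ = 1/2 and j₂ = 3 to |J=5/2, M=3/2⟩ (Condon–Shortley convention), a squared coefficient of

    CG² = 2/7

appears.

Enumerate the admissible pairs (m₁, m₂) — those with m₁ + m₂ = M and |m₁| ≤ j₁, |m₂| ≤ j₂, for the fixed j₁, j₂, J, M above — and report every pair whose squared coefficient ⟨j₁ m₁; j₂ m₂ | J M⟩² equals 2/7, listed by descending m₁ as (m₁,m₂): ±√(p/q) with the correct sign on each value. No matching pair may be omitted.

Admissible pairs with m₁+m₂ = M = 3/2: (-1/2,2), (1/2,1)
  (m₁,m₂)=(1/2,1): CG² = 2/7, CG = +√(2/7)   ← matches the target
  (m₁,m₂)=(-1/2,2): CG² = 5/7, CG = −√(5/7)
Pairs with CG² = 2/7: (1/2,1): +√(2/7)

(1/2,1): +√(2/7)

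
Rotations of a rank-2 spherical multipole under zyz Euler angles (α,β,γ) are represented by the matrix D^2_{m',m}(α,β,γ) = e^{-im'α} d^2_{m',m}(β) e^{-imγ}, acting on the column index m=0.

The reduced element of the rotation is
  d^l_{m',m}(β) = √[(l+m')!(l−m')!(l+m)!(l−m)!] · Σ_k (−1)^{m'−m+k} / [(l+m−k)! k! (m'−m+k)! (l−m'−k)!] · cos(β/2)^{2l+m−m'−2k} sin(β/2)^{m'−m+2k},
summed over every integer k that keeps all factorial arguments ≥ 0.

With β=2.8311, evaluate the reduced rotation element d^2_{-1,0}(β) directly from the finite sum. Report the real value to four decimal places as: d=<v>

d=-0.3563

d^2_{-1,0}(β=2.8311) via the finite sum:
With c≡cos(β/2)=0.154623 and s≡sin(β/2)=0.987973, N=[1·6·2·2]^{1/2}=4.898979
The bounds max(0,m−m')=1 and min(l+m,l−m')=2 give 2 terms
  k=1: (−1)^0·4.8990/(2)·0.1546^3·0.9880^1 = +0.008946
  k=2: (−1)^1·4.8990/(2)·0.1546^1·0.9880^3 = -0.365247
d^2_{-1,0}(2.8311) = +0.008946 -0.365247 = -0.356301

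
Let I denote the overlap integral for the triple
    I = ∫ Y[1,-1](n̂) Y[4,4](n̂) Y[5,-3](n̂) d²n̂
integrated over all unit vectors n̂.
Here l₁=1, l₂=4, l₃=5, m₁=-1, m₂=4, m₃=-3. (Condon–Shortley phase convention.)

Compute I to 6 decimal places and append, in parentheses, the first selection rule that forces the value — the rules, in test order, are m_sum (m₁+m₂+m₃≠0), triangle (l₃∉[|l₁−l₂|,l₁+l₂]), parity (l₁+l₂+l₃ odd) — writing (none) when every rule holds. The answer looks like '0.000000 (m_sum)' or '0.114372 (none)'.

Rules hold: Σm=0, L=10 even, 3≤5≤5.
N = 3·9·11 = 297
Δ = 0!·2!·8!/11! = 1/495
Racah Σ t=0..0: t=0:+1/576 = 1/576
⇒ 3j(1 4 5; 0 0 0)² = 5/99, sgn -1
Racah Σ t=0..0: t=0:+1/80640 = 1/80640
⇒ 3j(1 4 5; -1 4 -3)² = 1/495, sgn +1
4πI² = N·(3j₀)²·(3jₘ)² = 1/33
I = -1·√(0.030303/4π) = -0.04910640
No selection rule forces the value: the integral is nonzero (none).

-0.049106 (none)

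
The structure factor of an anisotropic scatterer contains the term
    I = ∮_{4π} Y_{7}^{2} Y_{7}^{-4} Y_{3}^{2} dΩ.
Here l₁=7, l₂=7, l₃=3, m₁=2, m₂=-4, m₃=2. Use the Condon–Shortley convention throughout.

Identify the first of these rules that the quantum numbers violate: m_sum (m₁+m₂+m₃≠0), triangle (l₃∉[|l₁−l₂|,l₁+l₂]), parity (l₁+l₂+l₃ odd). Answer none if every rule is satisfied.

m₁+m₂+m₃ = 2 − 4 + 2 = 0  ✓
triangle: |7−7|=0 ≤ l₃=3 ≤ 7+7=14  ✓
parity: l₁+l₂+l₃ = 17 is odd  ✗

parity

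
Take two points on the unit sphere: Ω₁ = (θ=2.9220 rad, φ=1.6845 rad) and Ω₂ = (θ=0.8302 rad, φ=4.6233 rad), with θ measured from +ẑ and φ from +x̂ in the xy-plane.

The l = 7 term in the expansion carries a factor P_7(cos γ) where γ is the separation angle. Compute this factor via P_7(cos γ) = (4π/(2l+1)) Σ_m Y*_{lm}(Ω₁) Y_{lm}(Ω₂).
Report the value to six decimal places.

Term-by-term m-sum for l=7 (normalisation 4π/15 = 0.837758):
  term(m=-7) = (-0.000000, -0.000001)   from Y*(Ω₁)=(0.000008, -0.000008), Y(Ω₂)=(0.034839, -0.048429)
  term(m=-6) = (-0.000014, -0.000037)   from Y*(Ω₁)=(0.000151, 0.000123), Y(Ω₂)=(-0.175600, -0.103959)
  term(m=-5) = (-0.000428, -0.000687)   from Y*(Ω₁)=(-0.001103, 0.001726), Y(Ω₂)=(-0.170300, 0.356687)
  term(m=-4) = (-0.004468, -0.004705)   from Y*(Ω₁)=(-0.013594, -0.006647), Y(Ω₂)=(0.401865, 0.149594)
  term(m=-3) = (-0.007558, -0.005264)   from Y*(Ω₁)=(0.026734, -0.075309), Y(Ω₂)=(0.030439, -0.111164)
  term(m=-2) = (0.083257, 0.035750)   from Y*(Ω₁)=(0.282164, 0.065296), Y(Ω₂)=(0.307897, 0.055449)
  term(m=-1) = (0.164361, 0.033796)   from Y*(Ω₁)=(-0.071416, 0.625378), Y(Ω₂)=(0.023718, -0.265528)
  term(m=+0) = (-0.113614, -0.000000)   from Y*(Ω₁)=(-0.469326, -0.000000), Y(Ω₂)=(0.242079, 0.000000)
  term(m=+1) = (0.164361, -0.033796)   from Y*(Ω₁)=(0.071416, 0.625378), Y(Ω₂)=(-0.023718, -0.265528)
  term(m=+2) = (0.083257, -0.035750)   from Y*(Ω₁)=(0.282164, -0.065296), Y(Ω₂)=(0.307897, -0.055449)
  term(m=+3) = (-0.007558, 0.005264)   from Y*(Ω₁)=(-0.026734, -0.075309), Y(Ω₂)=(-0.030439, -0.111164)
  term(m=+4) = (-0.004468, 0.004705)   from Y*(Ω₁)=(-0.013594, 0.006647), Y(Ω₂)=(0.401865, -0.149594)
  term(m=+5) = (-0.000428, 0.000687)   from Y*(Ω₁)=(0.001103, 0.001726), Y(Ω₂)=(0.170300, 0.356687)
  term(m=+6) = (-0.000014, 0.000037)   from Y*(Ω₁)=(0.000151, -0.000123), Y(Ω₂)=(-0.175600, 0.103959)
  term(m=+7) = (-0.000000, 0.000001)   from Y*(Ω₁)=(-0.000008, -0.000008), Y(Ω₂)=(-0.034839, -0.048429)
Accumulated sum (0.356686, 0.000000); after 4π/(2l+1) scaling, (0.298817, 0.000000) ⇒ P_7 = 0.298817

0.298817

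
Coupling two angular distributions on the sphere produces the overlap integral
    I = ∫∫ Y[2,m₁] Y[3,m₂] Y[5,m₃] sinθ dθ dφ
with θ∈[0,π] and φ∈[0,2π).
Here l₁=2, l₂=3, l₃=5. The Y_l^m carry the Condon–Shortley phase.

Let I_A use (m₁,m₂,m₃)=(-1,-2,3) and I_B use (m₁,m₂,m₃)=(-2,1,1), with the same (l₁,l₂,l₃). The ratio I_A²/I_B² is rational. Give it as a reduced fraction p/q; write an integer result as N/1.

112/15

Shared (l₁,l₂,l₃)=(2,3,5): N and (l;000)² cancel in I_A²/I_B².
A: Δ = 0!·4!·6!/11! = 1/2310; Racah Σ t=0..0: t=0:+1/720 = 1/720; ⇒ 3j(2 3 5; -1 -2 3)² = 8/165, sgn +1
B: Δ = 0!·4!·6!/11! = 1/2310; Racah Σ t=0..0: t=0:+1/1152 = 1/1152; ⇒ 3j(2 3 5; -2 1 1)² = 1/154, sgn +1
I_A²/I_B² = (8/165)/(1/154) = 112/15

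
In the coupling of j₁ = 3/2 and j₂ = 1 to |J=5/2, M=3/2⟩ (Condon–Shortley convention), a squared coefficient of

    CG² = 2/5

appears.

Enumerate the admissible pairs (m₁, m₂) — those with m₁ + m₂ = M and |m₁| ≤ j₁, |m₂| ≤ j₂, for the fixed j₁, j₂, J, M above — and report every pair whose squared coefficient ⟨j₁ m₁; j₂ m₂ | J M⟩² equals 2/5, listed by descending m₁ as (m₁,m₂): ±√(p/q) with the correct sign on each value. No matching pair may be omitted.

(3/2,0): +√(2/5)

Admissible pairs with m₁+m₂ = M = 3/2: (1/2,1), (3/2,0)
  (m₁,m₂)=(3/2,0): CG² = 2/5, CG = +√(2/5)   ← matches the target
  (m₁,m₂)=(1/2,1): CG² = 3/5, CG = +√(3/5)
Pairs with CG² = 2/5: (3/2,0): +√(2/5)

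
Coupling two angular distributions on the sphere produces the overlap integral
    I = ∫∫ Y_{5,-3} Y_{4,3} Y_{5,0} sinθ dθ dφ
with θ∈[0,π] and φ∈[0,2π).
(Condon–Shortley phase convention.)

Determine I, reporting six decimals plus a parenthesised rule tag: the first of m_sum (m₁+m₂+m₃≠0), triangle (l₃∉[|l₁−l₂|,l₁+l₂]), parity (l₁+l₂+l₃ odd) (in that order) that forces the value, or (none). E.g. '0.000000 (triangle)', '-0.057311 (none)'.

0.130198 (none)

Rules hold: Σm=0, L=14 even, 1≤5≤9.
N = 11·9·11 = 1089
Δ = 4!·6!·4!/15! = 1/3153150
Racah Σ t=0..4: t=0:+1/69120 t=1:−1/1728 t=2:+1/576 t=3:−1/1728 t=4:+1/69120 = 7/11520
⇒ 3j(5 4 5; 0 0 0)² = 2/143, sgn -1
Racah Σ t=3..4: t=3:−1/17280 t=4:+1/6912 = 1/11520
⇒ 3j(5 4 5; -3 3 0)² = 2/143, sgn -1
4πI² = N·(3j₀)²·(3jₘ)² = 36/169
I = +1·√(0.213018/4π) = 0.13019760
No selection rule forces the value: the integral is nonzero (none).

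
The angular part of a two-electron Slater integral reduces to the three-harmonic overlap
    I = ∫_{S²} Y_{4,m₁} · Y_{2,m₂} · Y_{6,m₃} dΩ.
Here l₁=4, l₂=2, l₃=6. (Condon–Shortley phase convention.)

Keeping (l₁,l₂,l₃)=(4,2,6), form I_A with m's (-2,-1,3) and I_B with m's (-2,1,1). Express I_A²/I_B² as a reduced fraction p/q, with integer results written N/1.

Same 4,2,6: normalisation and zero-m 3j drop out of the ratio.
A: Δ: 0! 8! 4! / 13! → 1/6435; sum: t=0:+1/8640 = 1/8640; 3j²(4 2 6; -2 -1 3) = Δ·Π!·Σ² = 28/715  (sign -1)
B: Δ: 0! 8! 4! / 13! → 1/6435; sum: t=0:+1/8640 = 1/8640; 3j²(4 2 6; -2 1 1) = Δ·Π!·Σ² = 14/1287  (sign -1)
I_A²/I_B² = (28/715)/(14/1287) = 18/5

18/5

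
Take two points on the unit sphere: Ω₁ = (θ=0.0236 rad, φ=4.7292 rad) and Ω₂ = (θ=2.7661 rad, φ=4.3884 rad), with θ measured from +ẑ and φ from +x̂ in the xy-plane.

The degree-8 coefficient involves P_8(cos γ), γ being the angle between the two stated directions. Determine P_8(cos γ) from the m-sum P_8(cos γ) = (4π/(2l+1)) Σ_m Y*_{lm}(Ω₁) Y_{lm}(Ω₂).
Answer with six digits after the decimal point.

-0.366073

Addition theorem: P_8(cos γ) = (4π/17) Σ_m Y*_{lm}(Ω₁) Y_{lm}(Ω₂), m = −8…8:
  term(m=-8) = -0.00000 + 0.00000j   from Y*(Ω₁)=0.00000 + 0.00000j, Y(Ω₂)=-0.00014 + 0.00009j
  term(m=-7) = 0.00000 - 0.00000j   from Y*(Ω₁)=-0.00000 + 0.00000j, Y(Ω₂)=-0.00131 - 0.00110j
  term(m=-6) = -0.00000 + 0.00000j   from Y*(Ω₁)=-0.00000 - 0.00000j, Y(Ω₂)=0.00400 - 0.01022j
  term(m=-5) = 0.00000 - 0.00000j   from Y*(Ω₁)=0.00000 - 0.00000j, Y(Ω₂)=0.05003 + 0.00246j
  term(m=-4) = 0.00000 + 0.00000j   from Y*(Ω₁)=0.00000 + 0.00000j, Y(Ω₂)=0.04515 + 0.16012j
  term(m=-3) = -0.00004 - 0.00006j   from Y*(Ω₁)=-0.00001 + 0.00018j, Y(Ω₂)=-0.32152 + 0.21941j
  term(m=-2) = 0.00254 + 0.00206j   from Y*(Ω₁)=-0.00573 - 0.00019j, Y(Ω₂)=-0.45499 - 0.34443j
  term(m=-1) = -0.03431 - 0.01217j   from Y*(Ω₁)=0.00195 - 0.11586j, Y(Ω₂)=0.10001 - 0.29780j
  term(m=+0) = -0.43162 + 0.00000j   from Y*(Ω₁)=1.15148 + 0.00000j, Y(Ω₂)=-0.37484 + 0.00000j
  term(m=+1) = -0.03431 + 0.01217j   from Y*(Ω₁)=-0.00195 - 0.11586j, Y(Ω₂)=-0.10001 - 0.29780j
  term(m=+2) = 0.00254 - 0.00206j   from Y*(Ω₁)=-0.00573 + 0.00019j, Y(Ω₂)=-0.45499 + 0.34443j
  term(m=+3) = -0.00004 + 0.00006j   from Y*(Ω₁)=0.00001 + 0.00018j, Y(Ω₂)=0.32152 + 0.21941j
  term(m=+4) = 0.00000 - 0.00000j   from Y*(Ω₁)=0.00000 - 0.00000j, Y(Ω₂)=0.04515 - 0.16012j
  term(m=+5) = 0.00000 + 0.00000j   from Y*(Ω₁)=-0.00000 - 0.00000j, Y(Ω₂)=-0.05003 + 0.00246j
  term(m=+6) = -0.00000 - 0.00000j   from Y*(Ω₁)=-0.00000 + 0.00000j, Y(Ω₂)=0.00400 + 0.01022j
  term(m=+7) = 0.00000 + 0.00000j   from Y*(Ω₁)=0.00000 + 0.00000j, Y(Ω₂)=0.00131 - 0.00110j
  term(m=+8) = -0.00000 - 0.00000j   from Y*(Ω₁)=0.00000 - 0.00000j, Y(Ω₂)=-0.00014 - 0.00009j
Σ over m = -0.49523 - 0.00000j; ×(4π/17) → -0.36607 - 0.00000j. Real part: -0.366073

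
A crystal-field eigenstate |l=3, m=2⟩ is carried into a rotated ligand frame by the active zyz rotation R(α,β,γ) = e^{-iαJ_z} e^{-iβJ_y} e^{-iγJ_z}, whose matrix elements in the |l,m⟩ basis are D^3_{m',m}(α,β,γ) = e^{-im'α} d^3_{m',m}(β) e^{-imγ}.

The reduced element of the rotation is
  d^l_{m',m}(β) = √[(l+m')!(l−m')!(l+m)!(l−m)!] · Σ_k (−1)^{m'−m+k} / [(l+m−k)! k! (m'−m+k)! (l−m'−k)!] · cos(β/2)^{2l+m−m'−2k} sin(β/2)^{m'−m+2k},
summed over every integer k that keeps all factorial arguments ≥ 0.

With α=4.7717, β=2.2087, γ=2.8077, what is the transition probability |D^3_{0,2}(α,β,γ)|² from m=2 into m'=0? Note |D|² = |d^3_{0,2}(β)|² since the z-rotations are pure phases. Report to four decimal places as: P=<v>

First d^3_{0,2}(β=2.2087), then the phase factors e^{-i(0)α} and e^{-i(2)γ}:
Half-angle: c=0.449715, s=0.893172. N=√(6·6·120·1)=65.726707
The bounds max(0,m−m')=2 and min(l+m,l−m')=3 give 2 terms
  k=2: (−1)^0·65.7267/(12)·0.4497^4·0.8932^2 = +0.178723
  k=3: (−1)^1·65.7267/(12)·0.4497^2·0.8932^4 = -0.704979
d^3_{0,2}(2.2087) = +0.178723 -0.704979 = -0.526256
|D^3_{0,2}|² = |d^3_{0,2}(β)|² = (-0.526256)² = 0.276945 (the z-rotation phases have unit modulus)

P=0.2769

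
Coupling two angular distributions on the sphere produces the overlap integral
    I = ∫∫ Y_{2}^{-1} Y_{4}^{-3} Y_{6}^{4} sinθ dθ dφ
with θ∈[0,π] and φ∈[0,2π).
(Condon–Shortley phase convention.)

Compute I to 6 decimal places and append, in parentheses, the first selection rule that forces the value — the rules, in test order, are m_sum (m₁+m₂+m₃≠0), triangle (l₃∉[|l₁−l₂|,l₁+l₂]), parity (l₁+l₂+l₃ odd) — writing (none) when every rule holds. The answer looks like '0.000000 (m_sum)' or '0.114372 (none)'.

0.246389 (none)

Checks pass: Σm=0; 12 even; l₃=6∈[2,6].
(2·2+1)(2·4+1)(2·6+1) = 585
Δ: 0! 4! 8! / 13! → 1/6435
sum: t=0:+1/2304 = 1/2304
3j²(2 4 6; 0 0 0) = Δ·Π!·Σ² = 5/143  (sign +1)
sum: t=0:+1/30240 = 1/30240
3j²(2 4 6; -1 -3 4) = Δ·Π!·Σ² = 16/429  (sign +1)
combine: 4πI² = 585·5/143·16/429 = 1200/1573
take √, sign +1: I = 0.24638901
No selection rule forces the value: the integral is nonzero (none).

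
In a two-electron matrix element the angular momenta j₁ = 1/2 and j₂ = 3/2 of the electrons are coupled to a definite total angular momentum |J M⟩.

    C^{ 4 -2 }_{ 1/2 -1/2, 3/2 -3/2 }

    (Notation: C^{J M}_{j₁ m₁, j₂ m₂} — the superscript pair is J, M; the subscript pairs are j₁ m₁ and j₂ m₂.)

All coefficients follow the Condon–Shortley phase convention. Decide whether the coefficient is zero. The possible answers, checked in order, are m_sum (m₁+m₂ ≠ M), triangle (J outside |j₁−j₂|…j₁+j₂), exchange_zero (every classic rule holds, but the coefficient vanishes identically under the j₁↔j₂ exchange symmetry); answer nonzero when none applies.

m-sum: m₁+m₂ = -1/2+(-3/2) = -2, M = -2  ✓
triangle: need |j₁−j₂| ≤ J ≤ j₁+j₂, i.e. J ∈ [1, 2]; J = 4 is outside ✗ ⇒ coefficient is 0

triangle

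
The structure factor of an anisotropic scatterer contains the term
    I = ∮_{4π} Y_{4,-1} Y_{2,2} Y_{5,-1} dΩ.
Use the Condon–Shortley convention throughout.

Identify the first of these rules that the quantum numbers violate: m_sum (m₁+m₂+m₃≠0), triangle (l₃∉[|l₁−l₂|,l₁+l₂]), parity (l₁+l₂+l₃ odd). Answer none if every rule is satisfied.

parity

m₁+m₂+m₃ = -1 + 2 − 1 = 0  ✓
triangle: |4−2|=2 ≤ l₃=5 ≤ 4+2=6  ✓
parity: l₁+l₂+l₃ = 11 is odd  ✗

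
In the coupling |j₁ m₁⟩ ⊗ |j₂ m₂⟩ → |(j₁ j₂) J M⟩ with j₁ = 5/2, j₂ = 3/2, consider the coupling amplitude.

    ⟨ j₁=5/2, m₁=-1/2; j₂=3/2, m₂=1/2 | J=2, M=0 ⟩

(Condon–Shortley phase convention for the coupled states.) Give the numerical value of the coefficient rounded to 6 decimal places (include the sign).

√[5·2!3!1!/7! · 2!3!2!1!2!2!] = √(8/7)
  +(−1)^1/∏(1,1,2,1,1,0)! = -1/2  (running -1/2)
  +(−1)^2/∏(2,0,1,0,2,1)! = 1/4  (running -1/4)
⟨..|..⟩ = √(8/7)·(-1/4) = -0.267261

-0.267261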